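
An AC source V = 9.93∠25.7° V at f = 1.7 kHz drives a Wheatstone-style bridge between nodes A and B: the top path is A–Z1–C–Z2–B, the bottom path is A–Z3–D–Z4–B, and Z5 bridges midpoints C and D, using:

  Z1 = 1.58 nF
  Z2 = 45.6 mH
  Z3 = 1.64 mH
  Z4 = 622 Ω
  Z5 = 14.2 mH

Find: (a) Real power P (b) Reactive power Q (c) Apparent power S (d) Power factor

Step 1 — Angular frequency: ω = 2π·f = 2π·1700 = 1.068e+04 rad/s.
Step 2 — Component impedances:
  Z1: Z = 1/(jωC) = -j/(ω·C) = 0 - j5.925e+04 Ω
  Z2: Z = jωL = j·1.068e+04·0.0456 = 0 + j487.1 Ω
  Z3: Z = jωL = j·1.068e+04·0.00164 = 0 + j17.52 Ω
  Z4: Z = R = 622 Ω
  Z5: Z = jωL = j·1.068e+04·0.0142 = 0 + j151.7 Ω
Step 3 — Bridge requires nodal analysis (the Z5 bridge couples midpoints C and D, so the two paths cannot be reduced to a simple series/parallel combination). Setting node B to ground and injecting 1 A at node A, the 3-node admittance system at A, C, D solves to V_A = Z_AB = 319.5 + j328.5 Ω = 458.2∠45.8° Ω.
Step 4 — Source phasor: V = 9.93∠25.7° V = 8.948 + j4.306 V.
Step 5 — Current: I = V / Z = 0.02035 - j0.007445 A = 0.02167∠-20.1° A.
Step 6 — Complex power: S = V·I* = 0.15 + j0.1543 VA.
Step 7 — Real power: P = Re(S) = 0.15 W.
Step 8 — Reactive power: Q = Im(S) = 0.1543 VAR.
Step 9 — Apparent power: |S| = 0.2152 VA.
Step 10 — Power factor: PF = P/|S| = 0.6973 (lagging).

(a) P = 0.15 W  (b) Q = 0.1543 VAR  (c) S = 0.2152 VA  (d) PF = 0.6973 (lagging)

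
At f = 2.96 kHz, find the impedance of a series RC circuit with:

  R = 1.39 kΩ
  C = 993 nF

Step 1 — Angular frequency: ω = 2π·f = 2π·2960 = 1.86e+04 rad/s.
Step 2 — Component impedances:
  R: Z = R = 1390 Ω
  C: Z = 1/(jωC) = -j/(ω·C) = 0 - j54.15 Ω
Step 3 — Series combination: Z_total = R + C = 1390 - j54.15 Ω = 1391∠-2.2° Ω.

Z = 1390 - j54.15 Ω = 1391∠-2.2° Ω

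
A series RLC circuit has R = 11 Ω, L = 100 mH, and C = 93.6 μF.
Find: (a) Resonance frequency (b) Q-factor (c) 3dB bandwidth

Step 1 — Resonance: ω₀ = 1/√(LC) = 1/√(0.1·9.36e-05) = 326.9 rad/s.
Step 2 — f₀ = ω₀/(2π) = 52.02 Hz.
Step 3 — Series Q: Q = ω₀L/R = 326.9·0.1/11 = 2.971.
Step 4 — Bandwidth: Δω = ω₀/Q = 110 rad/s; BW = Δω/(2π) = 17.51 Hz.

(a) f₀ = 52.02 Hz  (b) Q = 2.971  (c) BW = 17.51 Hz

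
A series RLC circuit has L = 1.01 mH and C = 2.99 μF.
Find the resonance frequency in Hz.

Step 1 — Resonance condition Im(Z)=0 gives ω₀ = 1/√(LC).
Step 2 — ω₀ = 1/√(0.00101·2.99e-06) = 1.82e+04 rad/s.
Step 3 — f₀ = ω₀/(2π) = 2896 Hz.

f₀ = 2896 Hz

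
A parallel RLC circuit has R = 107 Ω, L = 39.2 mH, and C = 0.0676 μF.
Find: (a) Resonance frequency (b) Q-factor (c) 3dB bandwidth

Step 1 — Resonance: ω₀ = 1/√(LC) = 1/√(0.0392·6.76e-08) = 1.943e+04 rad/s.
Step 2 — f₀ = ω₀/(2π) = 3092 Hz.
Step 3 — Parallel Q: Q = R/(ω₀L) = 107/(1.943e+04·0.0392) = 0.1405.
Step 4 — Bandwidth: Δω = ω₀/Q = 1.383e+05 rad/s; BW = Δω/(2π) = 2.2e+04 Hz.

(a) f₀ = 3092 Hz  (b) Q = 0.1405  (c) BW = 2.2e+04 Hz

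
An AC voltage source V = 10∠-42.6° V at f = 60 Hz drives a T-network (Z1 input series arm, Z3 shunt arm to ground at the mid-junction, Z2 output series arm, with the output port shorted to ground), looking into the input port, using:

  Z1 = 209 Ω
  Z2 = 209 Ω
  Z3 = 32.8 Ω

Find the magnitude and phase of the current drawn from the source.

Step 1 — Angular frequency: ω = 2π·f = 2π·60 = 377 rad/s.
Step 2 — Component impedances:
  Z1: Z = R = 209 Ω
  Z2: Z = R = 209 Ω
  Z3: Z = R = 32.8 Ω
Step 3 — With the output port shorted to ground, the output series arm Z2 runs from the junction to ground; the shunt arm Z3 also runs from the junction to ground. They appear in parallel: Z3 || Z2 = 28.35 Ω.
Step 4 — Series with input arm Z1: Z_in = Z1 + (Z3 || Z2) = 237.4 Ω = 237.4∠0.0° Ω.
Step 5 — Source phasor: V = 10∠-42.6° V = 7.361 - j6.769 V.
Step 6 — Ohm's law: I = V / Z_total = (7.361 - j6.769) / (237.4) = 0.03101 - j0.02852 A.
Step 7 — Convert to polar: |I| = 0.04213 A, ∠I = -42.6°.

I = 0.04213∠-42.6° A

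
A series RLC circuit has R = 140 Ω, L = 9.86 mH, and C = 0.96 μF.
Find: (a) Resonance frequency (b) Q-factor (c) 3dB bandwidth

Step 1 — Resonance condition Im(Z)=0 gives ω₀ = 1/√(LC).
Step 2 — ω₀ = 1/√(0.00986·9.6e-07) = 1.028e+04 rad/s.
Step 3 — f₀ = ω₀/(2π) = 1636 Hz.
Step 4 — Series Q: Q = ω₀L/R = 1.028e+04·0.00986/140 = 0.7239.
Step 5 — 3dB bandwidth: Δω = ω₀/Q = 1.42e+04 rad/s; BW = Δω/(2π) = 2260 Hz.

(a) f₀ = 1636 Hz  (b) Q = 0.7239  (c) BW = 2260 Hz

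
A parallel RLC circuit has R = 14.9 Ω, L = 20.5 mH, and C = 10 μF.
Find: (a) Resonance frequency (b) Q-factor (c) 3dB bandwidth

Step 1 — Resonance: ω₀ = 1/√(LC) = 1/√(0.0205·1e-05) = 2209 rad/s.
Step 2 — f₀ = ω₀/(2π) = 351.5 Hz.
Step 3 — Parallel Q: Q = R/(ω₀L) = 14.9/(2209·0.0205) = 0.3291.
Step 4 — Bandwidth: Δω = ω₀/Q = 6711 rad/s; BW = Δω/(2π) = 1068 Hz.

(a) f₀ = 351.5 Hz  (b) Q = 0.3291  (c) BW = 1068 Hz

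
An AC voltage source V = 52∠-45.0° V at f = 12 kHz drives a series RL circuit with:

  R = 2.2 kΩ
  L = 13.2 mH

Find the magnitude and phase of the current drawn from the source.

Step 1 — Angular frequency: ω = 2π·f = 2π·1.2e+04 = 7.54e+04 rad/s.
Step 2 — Component impedances:
  R: Z = R = 2200 Ω
  L: Z = jωL = j·7.54e+04·0.0132 = 0 + j995.3 Ω
Step 3 — Series combination: Z_total = R + L = 2200 + j995.3 Ω = 2415∠24.3° Ω.
Step 4 — Source phasor: V = 52∠-45.0° V = 36.77 - j36.77 V.
Step 5 — Ohm's law: I = V / Z_total = (36.77 - j36.77) / (2200 + j995.3) = 0.007598 - j0.02015 A.
Step 6 — Convert to polar: |I| = 0.02154 A, ∠I = -69.3°.

I = 0.02154∠-69.3° A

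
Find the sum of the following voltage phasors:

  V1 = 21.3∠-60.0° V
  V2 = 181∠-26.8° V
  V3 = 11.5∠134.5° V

Step 1 — Convert each phasor to rectangular form:
  V1 = 21.3·(cos(-60.0°) + j·sin(-60.0°)) = 10.65 - j18.45 V
  V2 = 181·(cos(-26.8°) + j·sin(-26.8°)) = 161.6 - j81.61 V
  V3 = 11.5·(cos(134.5°) + j·sin(134.5°)) = -8.06 + j8.202 V
Step 2 — Sum components: V_total = 164.1 - j91.85 V.
Step 3 — Convert to polar: |V_total| = 188.1 V, ∠V_total = -29.2°.

V_total = 188.1∠-29.2° V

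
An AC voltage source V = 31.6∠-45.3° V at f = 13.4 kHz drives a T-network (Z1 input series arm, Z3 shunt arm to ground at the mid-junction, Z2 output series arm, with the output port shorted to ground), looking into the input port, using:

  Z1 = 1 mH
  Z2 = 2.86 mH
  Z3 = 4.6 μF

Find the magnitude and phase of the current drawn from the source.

Step 1 — Angular frequency: ω = 2π·f = 2π·1.34e+04 = 8.419e+04 rad/s.
Step 2 — Component impedances:
  Z1: Z = jωL = j·8.419e+04·0.001 = 0 + j84.19 Ω
  Z2: Z = jωL = j·8.419e+04·0.00286 = 0 + j240.8 Ω
  Z3: Z = 1/(jωC) = -j/(ω·C) = 0 - j2.582 Ω
Step 3 — With the output port shorted to ground, the output series arm Z2 runs from the junction to ground; the shunt arm Z3 also runs from the junction to ground. They appear in parallel: Z3 || Z2 = 0 - j2.61 Ω.
Step 4 — Series with input arm Z1: Z_in = Z1 + (Z3 || Z2) = 0 + j81.58 Ω = 81.58∠90.0° Ω.
Step 5 — Source phasor: V = 31.6∠-45.3° V = 22.23 - j22.46 V.
Step 6 — Ohm's law: I = V / Z_total = (22.23 - j22.46) / (0 + j81.58) = -0.2753 - j0.2724 A.
Step 7 — Convert to polar: |I| = 0.3873 A, ∠I = -135.3°.

I = 0.3873∠-135.3° A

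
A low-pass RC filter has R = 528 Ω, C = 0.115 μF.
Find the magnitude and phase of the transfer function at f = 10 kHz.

Step 1 — Angular frequency: ω = 2π·1e+04 = 6.283e+04 rad/s.
Step 2 — Transfer function: H(jω) = 1/(1 + jωRC).
Step 3 — Denominator: 1 + jωRC = 1 + j·6.283e+04·528·1.15e-07 = 1 + j3.815.
Step 4 — H = 0.06429 - j0.2453.
Step 5 — Magnitude: |H| = 0.2535 (-11.9 dB); phase: φ = -75.3°.

|H| = 0.2535 (-11.9 dB), φ = -75.3°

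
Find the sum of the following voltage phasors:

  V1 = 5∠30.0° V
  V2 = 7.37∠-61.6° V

Step 1 — Convert each phasor to rectangular form:
  V1 = 5·(cos(30.0°) + j·sin(30.0°)) = 4.33 + j2.5 V
  V2 = 7.37·(cos(-61.6°) + j·sin(-61.6°)) = 3.505 - j6.483 V
Step 2 — Sum components: V_total = 7.835 - j3.983 V.
Step 3 — Convert to polar: |V_total| = 8.79 V, ∠V_total = -26.9°.

V_total = 8.79∠-26.9° V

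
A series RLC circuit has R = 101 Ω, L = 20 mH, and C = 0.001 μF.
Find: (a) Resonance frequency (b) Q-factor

Step 1 — Resonance condition Im(Z)=0 gives ω₀ = 1/√(LC).
Step 2 — ω₀ = 1/√(0.02·1e-09) = 2.236e+05 rad/s.
Step 3 — f₀ = ω₀/(2π) = 3.559e+04 Hz.
Step 4 — Series Q: Q = ω₀L/R = 2.236e+05·0.02/101 = 44.28.

(a) f₀ = 3.559e+04 Hz  (b) Q = 44.28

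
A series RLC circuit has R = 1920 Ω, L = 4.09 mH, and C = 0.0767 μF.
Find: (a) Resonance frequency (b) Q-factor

Step 1 — Resonance condition Im(Z)=0 gives ω₀ = 1/√(LC).
Step 2 — ω₀ = 1/√(0.00409·7.67e-08) = 5.646e+04 rad/s.
Step 3 — f₀ = ω₀/(2π) = 8986 Hz.
Step 4 — Series Q: Q = ω₀L/R = 5.646e+04·0.00409/1920 = 0.1203.

(a) f₀ = 8986 Hz  (b) Q = 0.1203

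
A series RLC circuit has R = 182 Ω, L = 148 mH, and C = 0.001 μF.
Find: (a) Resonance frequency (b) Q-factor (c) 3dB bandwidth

Step 1 — Resonance: ω₀ = 1/√(LC) = 1/√(0.148·1e-09) = 8.22e+04 rad/s.
Step 2 — f₀ = ω₀/(2π) = 1.308e+04 Hz.
Step 3 — Series Q: Q = ω₀L/R = 8.22e+04·0.148/182 = 66.84.
Step 4 — Bandwidth: Δω = ω₀/Q = 1230 rad/s; BW = Δω/(2π) = 195.7 Hz.

(a) f₀ = 1.308e+04 Hz  (b) Q = 66.84  (c) BW = 195.7 Hz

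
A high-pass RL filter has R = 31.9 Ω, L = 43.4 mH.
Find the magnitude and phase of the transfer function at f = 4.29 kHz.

Step 1 — Angular frequency: ω = 2π·4290 = 2.695e+04 rad/s.
Step 2 — Transfer function: H(jω) = jωL/(R + jωL).
Step 3 — Numerator jωL = j·1170; denominator R + jωL = 31.9 + j1170.
Step 4 — H = 0.9993 + j0.02725.
Step 5 — Magnitude: |H| = 0.9996 (-0.0 dB); phase: φ = 1.6°.

|H| = 0.9996 (-0.0 dB), φ = 1.6°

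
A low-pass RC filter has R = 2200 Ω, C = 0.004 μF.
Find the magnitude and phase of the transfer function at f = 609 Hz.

Step 1 — Angular frequency: ω = 2π·609 = 3826 rad/s.
Step 2 — Transfer function: H(jω) = 1/(1 + jωRC).
Step 3 — Denominator: 1 + jωRC = 1 + j·3826·2200·4e-09 = 1 + j0.03367.
Step 4 — H = 0.9989 - j0.03363.
Step 5 — Magnitude: |H| = 0.9994 (-0.0 dB); phase: φ = -1.9°.

|H| = 0.9994 (-0.0 dB), φ = -1.9°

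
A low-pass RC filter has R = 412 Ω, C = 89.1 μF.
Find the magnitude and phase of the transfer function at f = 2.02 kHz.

Step 1 — Angular frequency: ω = 2π·2020 = 1.269e+04 rad/s.
Step 2 — Transfer function: H(jω) = 1/(1 + jωRC).
Step 3 — Denominator: 1 + jωRC = 1 + j·1.269e+04·412·8.91e-05 = 1 + j465.9.
Step 4 — H = 4.607e-06 - j0.002146.
Step 5 — Magnitude: |H| = 0.002146 (-53.4 dB); phase: φ = -89.9°.

|H| = 0.002146 (-53.4 dB), φ = -89.9°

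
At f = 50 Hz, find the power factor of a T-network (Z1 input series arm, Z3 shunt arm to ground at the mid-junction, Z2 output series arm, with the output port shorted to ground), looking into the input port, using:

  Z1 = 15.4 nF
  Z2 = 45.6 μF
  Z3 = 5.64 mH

Step 1 — Angular frequency: ω = 2π·f = 2π·50 = 314.2 rad/s.
Step 2 — Component impedances:
  Z1: Z = 1/(jωC) = -j/(ω·C) = 0 - j2.067e+05 Ω
  Z2: Z = 1/(jωC) = -j/(ω·C) = 0 - j69.8 Ω
  Z3: Z = jωL = j·314.2·0.00564 = 0 + j1.772 Ω
Step 3 — With the output port shorted to ground, the output series arm Z2 runs from the junction to ground; the shunt arm Z3 also runs from the junction to ground. They appear in parallel: Z3 || Z2 = 0 + j1.818 Ω.
Step 4 — Series with input arm Z1: Z_in = Z1 + (Z3 || Z2) = 0 - j2.067e+05 Ω = 2.067e+05∠-90.0° Ω.
Step 5 — Power factor: PF = cos(φ) = Re(Z)/|Z| = 0/2.067e+05 = 0.
Step 6 — Type: Im(Z) = -2.067e+05 ⇒ leading (phase φ = -90.0°).

PF = 0 (leading, φ = -90.0°)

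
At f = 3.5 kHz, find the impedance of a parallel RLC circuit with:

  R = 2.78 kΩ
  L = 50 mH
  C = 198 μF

Step 1 — Angular frequency: ω = 2π·f = 2π·3500 = 2.199e+04 rad/s.
Step 2 — Component impedances:
  R: Z = R = 2780 Ω
  L: Z = jωL = j·2.199e+04·0.05 = 0 + j1100 Ω
  C: Z = 1/(jωC) = -j/(ω·C) = 0 - j0.2297 Ω
Step 3 — Parallel combination: 1/Z_total = 1/R + 1/L + 1/C; Z_total = 1.898e-05 - j0.2297 Ω = 0.2297∠-90.0° Ω.

Z = 1.898e-05 - j0.2297 Ω = 0.2297∠-90.0° Ω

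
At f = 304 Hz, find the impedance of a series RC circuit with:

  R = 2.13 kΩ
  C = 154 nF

Step 1 — Angular frequency: ω = 2π·f = 2π·304 = 1910 rad/s.
Step 2 — Component impedances:
  R: Z = R = 2130 Ω
  C: Z = 1/(jωC) = -j/(ω·C) = 0 - j3400 Ω
Step 3 — Series combination: Z_total = R + C = 2130 - j3400 Ω = 4012∠-57.9° Ω.

Z = 2130 - j3400 Ω = 4012∠-57.9° Ω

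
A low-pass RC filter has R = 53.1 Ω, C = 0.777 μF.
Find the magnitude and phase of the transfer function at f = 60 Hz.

Step 1 — Angular frequency: ω = 2π·60 = 377 rad/s.
Step 2 — Transfer function: H(jω) = 1/(1 + jωRC).
Step 3 — Denominator: 1 + jωRC = 1 + j·377·53.1·7.77e-07 = 1 + j0.01555.
Step 4 — H = 0.9998 - j0.01555.
Step 5 — Magnitude: |H| = 0.9999 (-0.0 dB); phase: φ = -0.9°.

|H| = 0.9999 (-0.0 dB), φ = -0.9°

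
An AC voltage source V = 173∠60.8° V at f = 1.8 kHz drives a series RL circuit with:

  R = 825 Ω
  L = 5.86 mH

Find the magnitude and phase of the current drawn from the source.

Step 1 — Angular frequency: ω = 2π·f = 2π·1800 = 1.131e+04 rad/s.
Step 2 — Component impedances:
  R: Z = R = 825 Ω
  L: Z = jωL = j·1.131e+04·0.00586 = 0 + j66.28 Ω
Step 3 — Series combination: Z_total = R + L = 825 + j66.28 Ω = 827.7∠4.6° Ω.
Step 4 — Source phasor: V = 173∠60.8° V = 84.4 + j151 V.
Step 5 — Ohm's law: I = V / Z_total = (84.4 + j151) / (825 + j66.28) = 0.1163 + j0.1737 A.
Step 6 — Convert to polar: |I| = 0.209 A, ∠I = 56.2°.

I = 0.209∠56.2° A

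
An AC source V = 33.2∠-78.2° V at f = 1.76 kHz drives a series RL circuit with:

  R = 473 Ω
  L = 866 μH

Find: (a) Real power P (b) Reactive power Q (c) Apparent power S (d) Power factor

Step 1 — Angular frequency: ω = 2π·f = 2π·1760 = 1.106e+04 rad/s.
Step 2 — Component impedances:
  R: Z = R = 473 Ω
  L: Z = jωL = j·1.106e+04·0.000866 = 0 + j9.577 Ω
Step 3 — Series combination: Z_total = R + L = 473 + j9.577 Ω = 473.1∠1.2° Ω.
Step 4 — Source phasor: V = 33.2∠-78.2° V = 6.789 - j32.5 V.
Step 5 — Current: I = V / Z = 0.01296 - j0.06897 A = 0.07018∠-79.4° A.
Step 6 — Complex power: S = V·I* = 2.329 + j0.04716 VA.
Step 7 — Real power: P = Re(S) = 2.329 W.
Step 8 — Reactive power: Q = Im(S) = 0.04716 VAR.
Step 9 — Apparent power: |S| = 2.33 VA.
Step 10 — Power factor: PF = P/|S| = 0.9998 (lagging).

(a) P = 2.329 W  (b) Q = 0.04716 VAR  (c) S = 2.33 VA  (d) PF = 0.9998 (lagging)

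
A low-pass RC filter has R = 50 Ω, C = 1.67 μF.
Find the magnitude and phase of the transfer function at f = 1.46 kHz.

Step 1 — Angular frequency: ω = 2π·1460 = 9173 rad/s.
Step 2 — Transfer function: H(jω) = 1/(1 + jωRC).
Step 3 — Denominator: 1 + jωRC = 1 + j·9173·50·1.67e-06 = 1 + j0.766.
Step 4 — H = 0.6302 - j0.4827.
Step 5 — Magnitude: |H| = 0.7939 (-2.0 dB); phase: φ = -37.5°.

|H| = 0.7939 (-2.0 dB), φ = -37.5°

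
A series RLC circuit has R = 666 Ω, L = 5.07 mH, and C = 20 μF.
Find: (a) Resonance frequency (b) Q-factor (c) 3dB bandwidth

Step 1 — Resonance: ω₀ = 1/√(LC) = 1/√(0.00507·2e-05) = 3140 rad/s.
Step 2 — f₀ = ω₀/(2π) = 499.8 Hz.
Step 3 — Series Q: Q = ω₀L/R = 3140·0.00507/666 = 0.02391.
Step 4 — Bandwidth: Δω = ω₀/Q = 1.314e+05 rad/s; BW = Δω/(2π) = 2.091e+04 Hz.

(a) f₀ = 499.8 Hz  (b) Q = 0.02391  (c) BW = 2.091e+04 Hz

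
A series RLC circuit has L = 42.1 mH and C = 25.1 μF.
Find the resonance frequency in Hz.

Step 1 — Resonance condition Im(Z)=0 gives ω₀ = 1/√(LC).
Step 2 — ω₀ = 1/√(0.0421·2.51e-05) = 972.8 rad/s.
Step 3 — f₀ = ω₀/(2π) = 154.8 Hz.

f₀ = 154.8 Hz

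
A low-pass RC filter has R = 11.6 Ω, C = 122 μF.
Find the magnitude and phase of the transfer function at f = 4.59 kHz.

Step 1 — Angular frequency: ω = 2π·4590 = 2.884e+04 rad/s.
Step 2 — Transfer function: H(jω) = 1/(1 + jωRC).
Step 3 — Denominator: 1 + jωRC = 1 + j·2.884e+04·11.6·0.000122 = 1 + j40.81.
Step 4 — H = 0.0006 - j0.02449.
Step 5 — Magnitude: |H| = 0.02449 (-32.2 dB); phase: φ = -88.6°.

|H| = 0.02449 (-32.2 dB), φ = -88.6°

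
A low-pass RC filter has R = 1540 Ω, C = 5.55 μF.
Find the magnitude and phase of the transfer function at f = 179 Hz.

Step 1 — Angular frequency: ω = 2π·179 = 1125 rad/s.
Step 2 — Transfer function: H(jω) = 1/(1 + jωRC).
Step 3 — Denominator: 1 + jωRC = 1 + j·1125·1540·5.55e-06 = 1 + j9.613.
Step 4 — H = 0.01071 - j0.1029.
Step 5 — Magnitude: |H| = 0.1035 (-19.7 dB); phase: φ = -84.1°.

|H| = 0.1035 (-19.7 dB), φ = -84.1°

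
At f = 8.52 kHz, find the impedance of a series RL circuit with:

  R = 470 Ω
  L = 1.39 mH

Step 1 — Angular frequency: ω = 2π·f = 2π·8520 = 5.353e+04 rad/s.
Step 2 — Component impedances:
  R: Z = R = 470 Ω
  L: Z = jωL = j·5.353e+04·0.00139 = 0 + j74.41 Ω
Step 3 — Series combination: Z_total = R + L = 470 + j74.41 Ω = 475.9∠9.0° Ω.

Z = 470 + j74.41 Ω = 475.9∠9.0° Ω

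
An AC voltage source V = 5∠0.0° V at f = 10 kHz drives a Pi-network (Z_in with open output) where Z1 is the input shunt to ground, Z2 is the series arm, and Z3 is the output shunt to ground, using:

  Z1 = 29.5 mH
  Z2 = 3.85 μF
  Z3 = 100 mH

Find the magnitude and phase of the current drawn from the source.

Step 1 — Angular frequency: ω = 2π·f = 2π·1e+04 = 6.283e+04 rad/s.
Step 2 — Component impedances:
  Z1: Z = jωL = j·6.283e+04·0.0295 = 0 + j1854 Ω
  Z2: Z = 1/(jωC) = -j/(ω·C) = 0 - j4.134 Ω
  Z3: Z = jωL = j·6.283e+04·0.1 = 0 + j6283 Ω
Step 3 — With open output, the series arm Z2 and the output shunt Z3 appear in series to ground: Z2 + Z3 = 0 + j6279 Ω.
Step 4 — Parallel with input shunt Z1: Z_in = Z1 || (Z2 + Z3) = 0 + j1431 Ω = 1431∠90.0° Ω.
Step 5 — Source phasor: V = 5∠0.0° V = 5 V.
Step 6 — Ohm's law: I = V / Z_total = (5) / (0 + j1431) = 0 - j0.003494 A.
Step 7 — Convert to polar: |I| = 0.003494 A, ∠I = -90.0°.

I = 0.003494∠-90.0° A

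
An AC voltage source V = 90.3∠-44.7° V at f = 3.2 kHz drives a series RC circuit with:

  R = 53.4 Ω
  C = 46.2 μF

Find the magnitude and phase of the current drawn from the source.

Step 1 — Angular frequency: ω = 2π·f = 2π·3200 = 2.011e+04 rad/s.
Step 2 — Component impedances:
  R: Z = R = 53.4 Ω
  C: Z = 1/(jωC) = -j/(ω·C) = 0 - j1.077 Ω
Step 3 — Series combination: Z_total = R + C = 53.4 - j1.077 Ω = 53.41∠-1.2° Ω.
Step 4 — Source phasor: V = 90.3∠-44.7° V = 64.19 - j63.52 V.
Step 5 — Ohm's law: I = V / Z_total = (64.19 - j63.52) / (53.4 - j1.077) = 1.225 - j1.165 A.
Step 6 — Convert to polar: |I| = 1.691 A, ∠I = -43.5°.

I = 1.691∠-43.5° A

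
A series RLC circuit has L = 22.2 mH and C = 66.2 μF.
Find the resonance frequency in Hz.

Step 1 — Resonance condition Im(Z)=0 gives ω₀ = 1/√(LC).
Step 2 — ω₀ = 1/√(0.0222·6.62e-05) = 824.9 rad/s.
Step 3 — f₀ = ω₀/(2π) = 131.3 Hz.

f₀ = 131.3 Hz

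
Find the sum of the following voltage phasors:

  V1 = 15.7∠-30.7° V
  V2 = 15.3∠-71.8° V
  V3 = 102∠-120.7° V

Step 1 — Convert each phasor to rectangular form:
  V1 = 15.7·(cos(-30.7°) + j·sin(-30.7°)) = 13.5 - j8.016 V
  V2 = 15.3·(cos(-71.8°) + j·sin(-71.8°)) = 4.779 - j14.53 V
  V3 = 102·(cos(-120.7°) + j·sin(-120.7°)) = -52.08 - j87.7 V
Step 2 — Sum components: V_total = -33.8 - j110.3 V.
Step 3 — Convert to polar: |V_total| = 115.3 V, ∠V_total = -107.0°.

V_total = 115.3∠-107.0° V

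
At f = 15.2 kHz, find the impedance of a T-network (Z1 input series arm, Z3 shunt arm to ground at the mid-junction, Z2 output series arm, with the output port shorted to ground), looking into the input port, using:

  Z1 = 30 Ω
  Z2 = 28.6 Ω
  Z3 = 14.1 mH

Step 1 — Angular frequency: ω = 2π·f = 2π·1.52e+04 = 9.55e+04 rad/s.
Step 2 — Component impedances:
  Z1: Z = R = 30 Ω
  Z2: Z = R = 28.6 Ω
  Z3: Z = jωL = j·9.55e+04·0.0141 = 0 + j1347 Ω
Step 3 — With the output port shorted to ground, the output series arm Z2 runs from the junction to ground; the shunt arm Z3 also runs from the junction to ground. They appear in parallel: Z3 || Z2 = 28.59 + j0.6071 Ω.
Step 4 — Series with input arm Z1: Z_in = Z1 + (Z3 || Z2) = 58.59 + j0.6071 Ω = 58.59∠0.6° Ω.

Z = 58.59 + j0.6071 Ω = 58.59∠0.6° Ω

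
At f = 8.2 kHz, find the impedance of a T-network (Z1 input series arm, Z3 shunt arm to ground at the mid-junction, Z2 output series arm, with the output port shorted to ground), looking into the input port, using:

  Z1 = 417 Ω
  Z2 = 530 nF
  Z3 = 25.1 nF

Step 1 — Angular frequency: ω = 2π·f = 2π·8200 = 5.152e+04 rad/s.
Step 2 — Component impedances:
  Z1: Z = R = 417 Ω
  Z2: Z = 1/(jωC) = -j/(ω·C) = 0 - j36.62 Ω
  Z3: Z = 1/(jωC) = -j/(ω·C) = 0 - j773.3 Ω
Step 3 — With the output port shorted to ground, the output series arm Z2 runs from the junction to ground; the shunt arm Z3 also runs from the junction to ground. They appear in parallel: Z3 || Z2 = 0 - j34.97 Ω.
Step 4 — Series with input arm Z1: Z_in = Z1 + (Z3 || Z2) = 417 - j34.97 Ω = 418.5∠-4.8° Ω.

Z = 417 - j34.97 Ω = 418.5∠-4.8° Ω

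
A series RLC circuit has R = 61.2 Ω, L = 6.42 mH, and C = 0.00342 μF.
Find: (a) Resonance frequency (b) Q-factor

Step 1 — Resonance condition Im(Z)=0 gives ω₀ = 1/√(LC).
Step 2 — ω₀ = 1/√(0.00642·3.42e-09) = 2.134e+05 rad/s.
Step 3 — f₀ = ω₀/(2π) = 3.397e+04 Hz.
Step 4 — Series Q: Q = ω₀L/R = 2.134e+05·0.00642/61.2 = 22.39.

(a) f₀ = 3.397e+04 Hz  (b) Q = 22.39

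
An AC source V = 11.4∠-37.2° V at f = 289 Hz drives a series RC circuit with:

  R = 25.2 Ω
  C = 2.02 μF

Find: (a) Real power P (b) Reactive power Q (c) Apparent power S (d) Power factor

Step 1 — Angular frequency: ω = 2π·f = 2π·289 = 1816 rad/s.
Step 2 — Component impedances:
  R: Z = R = 25.2 Ω
  C: Z = 1/(jωC) = -j/(ω·C) = 0 - j272.6 Ω
Step 3 — Series combination: Z_total = R + C = 25.2 - j272.6 Ω = 273.8∠-84.7° Ω.
Step 4 — Source phasor: V = 11.4∠-37.2° V = 9.08 - j6.892 V.
Step 5 — Current: I = V / Z = 0.02812 + j0.03071 A = 0.04164∠47.5° A.
Step 6 — Complex power: S = V·I* = 0.04369 - j0.4727 VA.
Step 7 — Real power: P = Re(S) = 0.04369 W.
Step 8 — Reactive power: Q = Im(S) = -0.4727 VAR.
Step 9 — Apparent power: |S| = 0.4747 VA.
Step 10 — Power factor: PF = P/|S| = 0.09204 (leading).

(a) P = 0.04369 W  (b) Q = -0.4727 VAR  (c) S = 0.4747 VA  (d) PF = 0.09204 (leading)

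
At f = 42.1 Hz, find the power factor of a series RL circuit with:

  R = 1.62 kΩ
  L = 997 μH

Step 1 — Angular frequency: ω = 2π·f = 2π·42.1 = 264.5 rad/s.
Step 2 — Component impedances:
  R: Z = R = 1620 Ω
  L: Z = jωL = j·264.5·0.000997 = 0 + j0.2637 Ω
Step 3 — Series combination: Z_total = R + L = 1620 + j0.2637 Ω = 1620∠0.0° Ω.
Step 4 — Power factor: PF = cos(φ) = Re(Z)/|Z| = 1620/1620 = 1.
Step 5 — Type: Im(Z) = 0.2637 ⇒ lagging (phase φ = 0.0°).

PF = 1 (lagging, φ = 0.0°)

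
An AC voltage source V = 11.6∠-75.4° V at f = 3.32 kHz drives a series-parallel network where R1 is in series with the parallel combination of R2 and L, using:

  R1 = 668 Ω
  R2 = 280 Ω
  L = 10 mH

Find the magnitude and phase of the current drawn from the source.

Step 1 — Angular frequency: ω = 2π·f = 2π·3320 = 2.086e+04 rad/s.
Step 2 — Component impedances:
  R1: Z = R = 668 Ω
  R2: Z = R = 280 Ω
  L: Z = jωL = j·2.086e+04·0.01 = 0 + j208.6 Ω
Step 3 — Parallel branch: R2 || L = 1/(1/R2 + 1/L) = 99.94 + j134.1 Ω.
Step 4 — Series with R1: Z_total = R1 + (R2 || L) = 767.9 + j134.1 Ω = 779.6∠9.9° Ω.
Step 5 — Source phasor: V = 11.6∠-75.4° V = 2.924 - j11.23 V.
Step 6 — Ohm's law: I = V / Z_total = (2.924 - j11.23) / (767.9 + j134.1) = 0.001217 - j0.01483 A.
Step 7 — Convert to polar: |I| = 0.01488 A, ∠I = -85.3°.

I = 0.01488∠-85.3° A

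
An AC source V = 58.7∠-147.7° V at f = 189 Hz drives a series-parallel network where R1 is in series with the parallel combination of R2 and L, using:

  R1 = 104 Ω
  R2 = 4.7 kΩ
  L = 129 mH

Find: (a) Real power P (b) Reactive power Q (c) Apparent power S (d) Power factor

Step 1 — Angular frequency: ω = 2π·f = 2π·189 = 1188 rad/s.
Step 2 — Component impedances:
  R1: Z = R = 104 Ω
  R2: Z = R = 4700 Ω
  L: Z = jωL = j·1188·0.129 = 0 + j153.2 Ω
Step 3 — Parallel branch: R2 || L = 1/(1/R2 + 1/L) = 4.988 + j153 Ω.
Step 4 — Series with R1: Z_total = R1 + (R2 || L) = 109 + j153 Ω = 187.9∠54.5° Ω.
Step 5 — Source phasor: V = 58.7∠-147.7° V = -49.62 - j31.37 V.
Step 6 — Current: I = V / Z = -0.2892 + j0.1183 A = 0.3124∠157.8° A.
Step 7 — Complex power: S = V·I* = 10.64 + j14.94 VA.
Step 8 — Real power: P = Re(S) = 10.64 W.
Step 9 — Reactive power: Q = Im(S) = 14.94 VAR.
Step 10 — Apparent power: |S| = 18.34 VA.
Step 11 — Power factor: PF = P/|S| = 0.5801 (lagging).

(a) P = 10.64 W  (b) Q = 14.94 VAR  (c) S = 18.34 VA  (d) PF = 0.5801 (lagging)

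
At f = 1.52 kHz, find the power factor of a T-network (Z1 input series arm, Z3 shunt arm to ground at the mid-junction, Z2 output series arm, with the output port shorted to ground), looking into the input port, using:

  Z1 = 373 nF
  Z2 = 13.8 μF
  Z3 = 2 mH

Step 1 — Angular frequency: ω = 2π·f = 2π·1520 = 9550 rad/s.
Step 2 — Component impedances:
  Z1: Z = 1/(jωC) = -j/(ω·C) = 0 - j280.7 Ω
  Z2: Z = 1/(jωC) = -j/(ω·C) = 0 - j7.587 Ω
  Z3: Z = jωL = j·9550·0.002 = 0 + j19.1 Ω
Step 3 — With the output port shorted to ground, the output series arm Z2 runs from the junction to ground; the shunt arm Z3 also runs from the junction to ground. They appear in parallel: Z3 || Z2 = 0 - j12.59 Ω.
Step 4 — Series with input arm Z1: Z_in = Z1 + (Z3 || Z2) = 0 - j293.3 Ω = 293.3∠-90.0° Ω.
Step 5 — Power factor: PF = cos(φ) = Re(Z)/|Z| = 0/293.3 = 0.
Step 6 — Type: Im(Z) = -293.3 ⇒ leading (phase φ = -90.0°).

PF = 0 (leading, φ = -90.0°)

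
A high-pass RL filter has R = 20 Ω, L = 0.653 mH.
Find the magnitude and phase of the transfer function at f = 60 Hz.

Step 1 — Angular frequency: ω = 2π·60 = 377 rad/s.
Step 2 — Transfer function: H(jω) = jωL/(R + jωL).
Step 3 — Numerator jωL = j·0.2462; denominator R + jωL = 20 + j0.2462.
Step 4 — H = 0.0001515 + j0.01231.
Step 5 — Magnitude: |H| = 0.01231 (-38.2 dB); phase: φ = 89.3°.

|H| = 0.01231 (-38.2 dB), φ = 89.3°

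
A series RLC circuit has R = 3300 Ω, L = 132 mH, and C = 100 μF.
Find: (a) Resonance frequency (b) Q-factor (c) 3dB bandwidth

Step 1 — Resonance condition Im(Z)=0 gives ω₀ = 1/√(LC).
Step 2 — ω₀ = 1/√(0.132·0.0001) = 275.2 rad/s.
Step 3 — f₀ = ω₀/(2π) = 43.81 Hz.
Step 4 — Series Q: Q = ω₀L/R = 275.2·0.132/3300 = 0.01101.
Step 5 — 3dB bandwidth: Δω = ω₀/Q = 2.5e+04 rad/s; BW = Δω/(2π) = 3979 Hz.

(a) f₀ = 43.81 Hz  (b) Q = 0.01101  (c) BW = 3979 Hz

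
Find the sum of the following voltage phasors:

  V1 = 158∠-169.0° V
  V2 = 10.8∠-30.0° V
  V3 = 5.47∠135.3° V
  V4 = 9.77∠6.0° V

Step 1 — Convert each phasor to rectangular form:
  V1 = 158·(cos(-169.0°) + j·sin(-169.0°)) = -155.1 - j30.15 V
  V2 = 10.8·(cos(-30.0°) + j·sin(-30.0°)) = 9.353 - j5.4 V
  V3 = 5.47·(cos(135.3°) + j·sin(135.3°)) = -3.888 + j3.848 V
  V4 = 9.77·(cos(6.0°) + j·sin(6.0°)) = 9.716 + j1.021 V
Step 2 — Sum components: V_total = -139.9 - j30.68 V.
Step 3 — Convert to polar: |V_total| = 143.2 V, ∠V_total = -167.6°.

V_total = 143.2∠-167.6° V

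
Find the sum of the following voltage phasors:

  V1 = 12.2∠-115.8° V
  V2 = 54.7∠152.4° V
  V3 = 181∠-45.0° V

Step 1 — Convert each phasor to rectangular form:
  V1 = 12.2·(cos(-115.8°) + j·sin(-115.8°)) = -5.31 - j10.98 V
  V2 = 54.7·(cos(152.4°) + j·sin(152.4°)) = -48.48 + j25.34 V
  V3 = 181·(cos(-45.0°) + j·sin(-45.0°)) = 128 - j128 V
Step 2 — Sum components: V_total = 74.2 - j113.6 V.
Step 3 — Convert to polar: |V_total| = 135.7 V, ∠V_total = -56.9°.

V_total = 135.7∠-56.9° V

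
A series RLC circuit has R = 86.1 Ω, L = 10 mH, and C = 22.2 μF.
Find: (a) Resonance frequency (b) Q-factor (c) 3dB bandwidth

Step 1 — Resonance: ω₀ = 1/√(LC) = 1/√(0.01·2.22e-05) = 2122 rad/s.
Step 2 — f₀ = ω₀/(2π) = 337.8 Hz.
Step 3 — Series Q: Q = ω₀L/R = 2122·0.01/86.1 = 0.2465.
Step 4 — Bandwidth: Δω = ω₀/Q = 8610 rad/s; BW = Δω/(2π) = 1370 Hz.

(a) f₀ = 337.8 Hz  (b) Q = 0.2465  (c) BW = 1370 Hz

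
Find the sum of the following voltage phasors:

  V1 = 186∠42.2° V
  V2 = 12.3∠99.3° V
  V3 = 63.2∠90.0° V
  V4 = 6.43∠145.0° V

Step 1 — Convert each phasor to rectangular form:
  V1 = 186·(cos(42.2°) + j·sin(42.2°)) = 137.8 + j124.9 V
  V2 = 12.3·(cos(99.3°) + j·sin(99.3°)) = -1.988 + j12.14 V
  V3 = 63.2·(cos(90.0°) + j·sin(90.0°)) = 0 + j63.2 V
  V4 = 6.43·(cos(145.0°) + j·sin(145.0°)) = -5.267 + j3.688 V
Step 2 — Sum components: V_total = 130.5 + j204 V.
Step 3 — Convert to polar: |V_total| = 242.2 V, ∠V_total = 57.4°.

V_total = 242.2∠57.4° V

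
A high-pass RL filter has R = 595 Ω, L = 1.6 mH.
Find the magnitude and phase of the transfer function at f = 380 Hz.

Step 1 — Angular frequency: ω = 2π·380 = 2388 rad/s.
Step 2 — Transfer function: H(jω) = jωL/(R + jωL).
Step 3 — Numerator jωL = j·3.82; denominator R + jωL = 595 + j3.82.
Step 4 — H = 4.122e-05 + j0.00642.
Step 5 — Magnitude: |H| = 0.00642 (-43.8 dB); phase: φ = 89.6°.

|H| = 0.00642 (-43.8 dB), φ = 89.6°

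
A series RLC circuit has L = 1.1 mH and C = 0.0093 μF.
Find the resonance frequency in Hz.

Step 1 — Resonance condition Im(Z)=0 gives ω₀ = 1/√(LC).
Step 2 — ω₀ = 1/√(0.0011·9.3e-09) = 3.127e+05 rad/s.
Step 3 — f₀ = ω₀/(2π) = 4.976e+04 Hz.

f₀ = 4.976e+04 Hz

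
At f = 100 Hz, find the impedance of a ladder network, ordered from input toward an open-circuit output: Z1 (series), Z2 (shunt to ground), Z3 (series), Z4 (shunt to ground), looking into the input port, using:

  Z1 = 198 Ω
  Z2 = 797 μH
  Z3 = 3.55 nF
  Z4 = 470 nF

Step 1 — Angular frequency: ω = 2π·f = 2π·100 = 628.3 rad/s.
Step 2 — Component impedances:
  Z1: Z = R = 198 Ω
  Z2: Z = jωL = j·628.3·0.000797 = 0 + j0.5008 Ω
  Z3: Z = 1/(jωC) = -j/(ω·C) = 0 - j4.483e+05 Ω
  Z4: Z = 1/(jωC) = -j/(ω·C) = 0 - j3386 Ω
Step 3 — Ladder network (open output): work backward from the far end, alternating series and parallel combinations. Z_in = 198 + j0.5008 Ω = 198∠0.1° Ω.

Z = 198 + j0.5008 Ω = 198∠0.1° Ω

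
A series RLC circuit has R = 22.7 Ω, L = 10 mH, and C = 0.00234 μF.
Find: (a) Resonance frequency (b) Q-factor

Step 1 — Resonance condition Im(Z)=0 gives ω₀ = 1/√(LC).
Step 2 — ω₀ = 1/√(0.01·2.34e-09) = 2.067e+05 rad/s.
Step 3 — f₀ = ω₀/(2π) = 3.29e+04 Hz.
Step 4 — Series Q: Q = ω₀L/R = 2.067e+05·0.01/22.7 = 91.07.

(a) f₀ = 3.29e+04 Hz  (b) Q = 91.07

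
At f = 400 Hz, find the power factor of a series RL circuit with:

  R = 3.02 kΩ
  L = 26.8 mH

Step 1 — Angular frequency: ω = 2π·f = 2π·400 = 2513 rad/s.
Step 2 — Component impedances:
  R: Z = R = 3020 Ω
  L: Z = jωL = j·2513·0.0268 = 0 + j67.36 Ω
Step 3 — Series combination: Z_total = R + L = 3020 + j67.36 Ω = 3021∠1.3° Ω.
Step 4 — Power factor: PF = cos(φ) = Re(Z)/|Z| = 3020/3020.75 = 0.9998.
Step 5 — Type: Im(Z) = 67.36 ⇒ lagging (phase φ = 1.3°).

PF = 0.9998 (lagging, φ = 1.3°)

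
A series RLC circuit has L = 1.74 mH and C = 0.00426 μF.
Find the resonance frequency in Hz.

Step 1 — Resonance condition Im(Z)=0 gives ω₀ = 1/√(LC).
Step 2 — ω₀ = 1/√(0.00174·4.26e-09) = 3.673e+05 rad/s.
Step 3 — f₀ = ω₀/(2π) = 5.846e+04 Hz.

f₀ = 5.846e+04 Hz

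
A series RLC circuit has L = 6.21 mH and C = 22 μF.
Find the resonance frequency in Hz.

Step 1 — Resonance condition Im(Z)=0 gives ω₀ = 1/√(LC).
Step 2 — ω₀ = 1/√(0.00621·2.2e-05) = 2705 rad/s.
Step 3 — f₀ = ω₀/(2π) = 430.6 Hz.

f₀ = 430.6 Hz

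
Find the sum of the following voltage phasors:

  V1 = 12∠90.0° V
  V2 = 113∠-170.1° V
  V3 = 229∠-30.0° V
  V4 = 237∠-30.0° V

Step 1 — Convert each phasor to rectangular form:
  V1 = 12·(cos(90.0°) + j·sin(90.0°)) = 0 + j12 V
  V2 = 113·(cos(-170.1°) + j·sin(-170.1°)) = -111.3 - j19.43 V
  V3 = 229·(cos(-30.0°) + j·sin(-30.0°)) = 198.3 - j114.5 V
  V4 = 237·(cos(-30.0°) + j·sin(-30.0°)) = 205.2 - j118.5 V
Step 2 — Sum components: V_total = 292.3 - j240.4 V.
Step 3 — Convert to polar: |V_total| = 378.4 V, ∠V_total = -39.4°.

V_total = 378.4∠-39.4° V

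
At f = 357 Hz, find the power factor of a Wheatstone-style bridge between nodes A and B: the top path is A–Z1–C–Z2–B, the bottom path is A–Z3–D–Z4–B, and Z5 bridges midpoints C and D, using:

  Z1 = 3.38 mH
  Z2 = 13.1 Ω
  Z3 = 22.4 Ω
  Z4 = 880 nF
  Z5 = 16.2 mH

Step 1 — Angular frequency: ω = 2π·f = 2π·357 = 2243 rad/s.
Step 2 — Component impedances:
  Z1: Z = jωL = j·2243·0.00338 = 0 + j7.582 Ω
  Z2: Z = R = 13.1 Ω
  Z3: Z = R = 22.4 Ω
  Z4: Z = 1/(jωC) = -j/(ω·C) = 0 - j506.6 Ω
  Z5: Z = jωL = j·2243·0.0162 = 0 + j36.34 Ω
Step 3 — Bridge requires nodal analysis (the Z5 bridge couples midpoints C and D, so the two paths cannot be reduced to a simple series/parallel combination). Setting node B to ground and injecting 1 A at node A, the 3-node admittance system at A, C, D solves to V_A = Z_AB = 13.83 + j6.357 Ω = 15.22∠24.7° Ω.
Step 4 — Power factor: PF = cos(φ) = Re(Z)/|Z| = 13.833/15.224 = 0.9086.
Step 5 — Type: Im(Z) = 6.357 ⇒ lagging (phase φ = 24.7°).

PF = 0.9086 (lagging, φ = 24.7°)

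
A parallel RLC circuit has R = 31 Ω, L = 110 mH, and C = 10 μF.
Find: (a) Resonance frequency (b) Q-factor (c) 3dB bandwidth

Step 1 — Resonance: ω₀ = 1/√(LC) = 1/√(0.11·1e-05) = 953.5 rad/s.
Step 2 — f₀ = ω₀/(2π) = 151.7 Hz.
Step 3 — Parallel Q: Q = R/(ω₀L) = 31/(953.5·0.11) = 0.2956.
Step 4 — Bandwidth: Δω = ω₀/Q = 3226 rad/s; BW = Δω/(2π) = 513.4 Hz.

(a) f₀ = 151.7 Hz  (b) Q = 0.2956  (c) BW = 513.4 Hz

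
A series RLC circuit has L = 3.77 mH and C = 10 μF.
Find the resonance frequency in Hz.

Step 1 — Resonance condition Im(Z)=0 gives ω₀ = 1/√(LC).
Step 2 — ω₀ = 1/√(0.00377·1e-05) = 5150 rad/s.
Step 3 — f₀ = ω₀/(2π) = 819.7 Hz.

f₀ = 819.7 Hz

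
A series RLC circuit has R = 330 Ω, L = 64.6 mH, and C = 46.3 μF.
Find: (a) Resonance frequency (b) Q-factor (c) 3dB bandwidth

Step 1 — Resonance condition Im(Z)=0 gives ω₀ = 1/√(LC).
Step 2 — ω₀ = 1/√(0.0646·4.63e-05) = 578.2 rad/s.
Step 3 — f₀ = ω₀/(2π) = 92.03 Hz.
Step 4 — Series Q: Q = ω₀L/R = 578.2·0.0646/330 = 0.1132.
Step 5 — 3dB bandwidth: Δω = ω₀/Q = 5108 rad/s; BW = Δω/(2π) = 813 Hz.

(a) f₀ = 92.03 Hz  (b) Q = 0.1132  (c) BW = 813 Hz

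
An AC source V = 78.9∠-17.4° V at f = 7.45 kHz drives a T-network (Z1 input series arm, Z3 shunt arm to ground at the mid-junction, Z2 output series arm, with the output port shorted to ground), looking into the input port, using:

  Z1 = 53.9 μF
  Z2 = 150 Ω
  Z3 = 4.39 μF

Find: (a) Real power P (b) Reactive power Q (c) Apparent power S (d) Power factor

Step 1 — Angular frequency: ω = 2π·f = 2π·7450 = 4.681e+04 rad/s.
Step 2 — Component impedances:
  Z1: Z = 1/(jωC) = -j/(ω·C) = 0 - j0.3963 Ω
  Z2: Z = R = 150 Ω
  Z3: Z = 1/(jωC) = -j/(ω·C) = 0 - j4.866 Ω
Step 3 — With the output port shorted to ground, the output series arm Z2 runs from the junction to ground; the shunt arm Z3 also runs from the junction to ground. They appear in parallel: Z3 || Z2 = 0.1577 - j4.861 Ω.
Step 4 — Series with input arm Z1: Z_in = Z1 + (Z3 || Z2) = 0.1577 - j5.258 Ω = 5.26∠-88.3° Ω.
Step 5 — Source phasor: V = 78.9∠-17.4° V = 75.29 - j23.59 V.
Step 6 — Current: I = V / Z = 4.913 + j14.17 A = 15∠70.9° A.
Step 7 — Complex power: S = V·I* = 35.49 - j1183 VA.
Step 8 — Real power: P = Re(S) = 35.49 W.
Step 9 — Reactive power: Q = Im(S) = -1183 VAR.
Step 10 — Apparent power: |S| = 1184 VA.
Step 11 — Power factor: PF = P/|S| = 0.02998 (leading).

(a) P = 35.49 W  (b) Q = -1183 VAR  (c) S = 1184 VA  (d) PF = 0.02998 (leading)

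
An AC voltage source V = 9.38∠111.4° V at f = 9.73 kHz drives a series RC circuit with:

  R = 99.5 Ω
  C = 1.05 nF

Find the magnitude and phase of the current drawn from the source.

Step 1 — Angular frequency: ω = 2π·f = 2π·9730 = 6.114e+04 rad/s.
Step 2 — Component impedances:
  R: Z = R = 99.5 Ω
  C: Z = 1/(jωC) = -j/(ω·C) = 0 - j1.558e+04 Ω
Step 3 — Series combination: Z_total = R + C = 99.5 - j1.558e+04 Ω = 1.558e+04∠-89.6° Ω.
Step 4 — Source phasor: V = 9.38∠111.4° V = -3.423 + j8.733 V.
Step 5 — Ohm's law: I = V / Z_total = (-3.423 + j8.733) / (99.5 - j1.558e+04) = -0.000562 - j0.0002161 A.
Step 6 — Convert to polar: |I| = 0.0006021 A, ∠I = -159.0°.

I = 0.0006021∠-159.0° A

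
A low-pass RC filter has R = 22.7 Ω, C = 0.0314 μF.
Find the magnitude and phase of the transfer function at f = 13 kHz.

Step 1 — Angular frequency: ω = 2π·1.3e+04 = 8.168e+04 rad/s.
Step 2 — Transfer function: H(jω) = 1/(1 + jωRC).
Step 3 — Denominator: 1 + jωRC = 1 + j·8.168e+04·22.7·3.14e-08 = 1 + j0.05822.
Step 4 — H = 0.9966 - j0.05802.
Step 5 — Magnitude: |H| = 0.9983 (-0.0 dB); phase: φ = -3.3°.

|H| = 0.9983 (-0.0 dB), φ = -3.3°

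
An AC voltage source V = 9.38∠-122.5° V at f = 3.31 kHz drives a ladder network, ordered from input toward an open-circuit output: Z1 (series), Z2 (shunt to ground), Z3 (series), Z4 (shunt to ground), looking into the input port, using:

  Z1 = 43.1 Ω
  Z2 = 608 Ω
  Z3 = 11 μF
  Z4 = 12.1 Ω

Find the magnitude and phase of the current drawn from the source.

Step 1 — Angular frequency: ω = 2π·f = 2π·3310 = 2.08e+04 rad/s.
Step 2 — Component impedances:
  Z1: Z = R = 43.1 Ω
  Z2: Z = R = 608 Ω
  Z3: Z = 1/(jωC) = -j/(ω·C) = 0 - j4.371 Ω
  Z4: Z = R = 12.1 Ω
Step 3 — Ladder network (open output): work backward from the far end, alternating series and parallel combinations. Z_in = 54.99 - j4.202 Ω = 55.15∠-4.4° Ω.
Step 4 — Source phasor: V = 9.38∠-122.5° V = -5.04 - j7.911 V.
Step 5 — Ohm's law: I = V / Z_total = (-5.04 - j7.911) / (54.99 - j4.202) = -0.08018 - j0.15 A.
Step 6 — Convert to polar: |I| = 0.1701 A, ∠I = -118.1°.

I = 0.1701∠-118.1° A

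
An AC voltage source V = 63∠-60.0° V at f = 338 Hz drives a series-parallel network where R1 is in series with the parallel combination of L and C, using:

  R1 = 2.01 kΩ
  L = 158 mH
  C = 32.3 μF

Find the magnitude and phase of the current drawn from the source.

Step 1 — Angular frequency: ω = 2π·f = 2π·338 = 2124 rad/s.
Step 2 — Component impedances:
  R1: Z = R = 2010 Ω
  L: Z = jωL = j·2124·0.158 = 0 + j335.5 Ω
  C: Z = 1/(jωC) = -j/(ω·C) = 0 - j14.58 Ω
Step 3 — Parallel branch: L || C = 1/(1/L + 1/C) = 0 - j15.24 Ω.
Step 4 — Series with R1: Z_total = R1 + (L || C) = 2010 - j15.24 Ω = 2010∠-0.4° Ω.
Step 5 — Source phasor: V = 63∠-60.0° V = 31.5 - j54.56 V.
Step 6 — Ohm's law: I = V / Z_total = (31.5 - j54.56) / (2010 - j15.24) = 0.01588 - j0.02702 A.
Step 7 — Convert to polar: |I| = 0.03134 A, ∠I = -59.6°.

I = 0.03134∠-59.6° A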